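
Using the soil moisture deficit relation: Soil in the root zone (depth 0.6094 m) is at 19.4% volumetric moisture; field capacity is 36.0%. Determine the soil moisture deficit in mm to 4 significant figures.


Approach: apply the soil moisture deficit relation, SMD = (FC - theta)/100 * depth * 1000.
SMD = (36.0 - 19.4)/100 * 0.6094 * 1000 = 101.2 mm
Therefore the soil moisture deficit = 101.2 mm.


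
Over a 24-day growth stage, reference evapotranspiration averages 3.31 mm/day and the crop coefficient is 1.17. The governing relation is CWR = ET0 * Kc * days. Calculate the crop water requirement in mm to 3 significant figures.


CWR = 3.31 * 1.17 * 24 = 92.9 mm
Therefore the crop water requirement = 92.9 mm.


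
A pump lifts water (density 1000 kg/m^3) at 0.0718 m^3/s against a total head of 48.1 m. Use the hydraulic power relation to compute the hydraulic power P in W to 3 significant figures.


Approach: apply the hydraulic power relation, P = rho*g*Q*H.
P = 1000 * 9.81 * 0.0718 * 48.1 = 33900 W
Therefore the hydraulic power P = 33900 W.


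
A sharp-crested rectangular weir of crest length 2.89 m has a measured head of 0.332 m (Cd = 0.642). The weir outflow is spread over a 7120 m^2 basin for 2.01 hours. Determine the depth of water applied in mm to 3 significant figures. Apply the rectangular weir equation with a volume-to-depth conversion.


Approach: apply the rectangular weir equation with a volume-to-depth conversion, Q = (2/3)*Cd*L*sqrt(2g)*H^1.5; d = Q*t/A * 1000.
Step 1 — weir discharge:
  Q = (2/3)*0.642*2.89*sqrt(2*9.81)*0.332^1.5 = 1.0481 m^3/s
Step 2 — volume: V = 1.0481 * 2.01*3600 = 7584.0 m^3
Step 3 — depth: d = V/A * 1000 = 7584.0/7120 * 1000 = 1070 mm
Therefore the depth of water applied = 1070 mm.


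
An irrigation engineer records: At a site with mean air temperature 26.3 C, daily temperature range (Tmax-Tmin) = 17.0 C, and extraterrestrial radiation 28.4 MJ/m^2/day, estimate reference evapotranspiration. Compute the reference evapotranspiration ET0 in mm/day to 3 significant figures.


Approach: apply the Hargreaves-Samani method, ET0 = 0.0023*(Tmean+17.8)*sqrt(Tmax-Tmin)*0.408*Ra.
ET0 = 0.0023*(26.3+17.8)*sqrt(17.0)*0.408*28.4 = 4.85 mm/day
Therefore the reference evapotranspiration ET0 = 4.85 mm/day.


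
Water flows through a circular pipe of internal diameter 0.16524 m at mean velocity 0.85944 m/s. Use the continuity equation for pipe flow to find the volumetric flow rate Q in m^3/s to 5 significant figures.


Approach: apply the continuity equation for pipe flow, Q = A * v with A = pi*(D/2)^2.
A = pi*(0.16524/2)^2 = 0.02144471 m^2
Q = 0.02144471 * 0.85944 = 0.018430 m^3/s
Therefore the volumetric flow rate Q = 0.018430 m^3/s.


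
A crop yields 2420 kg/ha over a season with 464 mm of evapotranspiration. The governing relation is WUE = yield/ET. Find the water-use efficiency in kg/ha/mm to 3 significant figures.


WUE = 2420 / 464 = 5.22 kg/ha/mm
Therefore the water-use efficiency = 5.22 kg/ha/mm.


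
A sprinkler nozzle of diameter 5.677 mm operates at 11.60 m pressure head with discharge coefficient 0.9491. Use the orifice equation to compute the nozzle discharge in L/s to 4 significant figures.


Approach: apply the orifice equation, Q = Cd*A*sqrt(2*g*h), A = pi*(d/2)^2.
A = pi*(5.677e-3/2)^2 = 2.53121e-05 m^2
Q = 0.9491 * 2.53121e-05 * sqrt(2*9.81*11.60) * 1000 = 0.3624 L/s
Therefore the nozzle discharge = 0.3624 L/s.


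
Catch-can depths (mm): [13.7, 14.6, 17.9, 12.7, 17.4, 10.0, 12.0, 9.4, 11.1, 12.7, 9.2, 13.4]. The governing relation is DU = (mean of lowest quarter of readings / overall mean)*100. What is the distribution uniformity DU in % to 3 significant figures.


sorted lowest 3 of 12: [9.2, 9.4, 10.0] -> mean = 9.5333 mm
overall mean = 12.842 mm
DU = (9.5333/12.842)*100 = 74.2 %
Therefore the distribution uniformity DU = 74.2 %.


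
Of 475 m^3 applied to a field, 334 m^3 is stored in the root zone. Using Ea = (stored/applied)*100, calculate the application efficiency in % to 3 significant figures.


Ea = (334/475)*100 = 70.3 %
Therefore the application efficiency = 70.3 %.


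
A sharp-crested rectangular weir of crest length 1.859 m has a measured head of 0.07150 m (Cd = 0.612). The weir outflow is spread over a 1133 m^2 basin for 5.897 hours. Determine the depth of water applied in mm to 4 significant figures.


Approach: apply the rectangular weir equation with a volume-to-depth conversion, Q = (2/3)*Cd*L*sqrt(2g)*H^1.5; d = Q*t/A * 1000.
Step 1 — weir discharge:
  Q = (2/3)*0.612*1.859*sqrt(2*9.81)*0.07150^1.5 = 0.0642315 m^3/s
Step 2 — volume: V = 0.0642315 * 5.897*3600 = 1363.58 m^3
Step 3 — depth: d = V/A * 1000 = 1363.58/1133 * 1000 = 1204 mm
Therefore the depth of water applied = 1204 mm.


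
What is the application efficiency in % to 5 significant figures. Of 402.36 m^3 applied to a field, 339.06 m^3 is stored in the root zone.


Approach: apply the application efficiency ratio, Ea = (stored/applied)*100.
Ea = (339.06/402.36)*100 = 84.268 %
Therefore the application efficiency = 84.268 %.


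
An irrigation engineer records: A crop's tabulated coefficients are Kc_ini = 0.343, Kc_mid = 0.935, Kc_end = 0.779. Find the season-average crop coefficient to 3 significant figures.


Approach: apply a simple seasonal average, Kc_avg = (Kc_ini + Kc_mid + Kc_end)/3.
Kc_avg = (0.343 + 0.935 + 0.779)/3 = 0.686
Therefore the season-average crop coefficient = 0.686.


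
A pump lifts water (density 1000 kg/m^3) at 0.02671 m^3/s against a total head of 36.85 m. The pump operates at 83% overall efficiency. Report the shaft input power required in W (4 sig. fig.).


Approach: apply hydraulic power then efficiency conversion, P = rho*g*Q*H; P_in = P/eta.
Step 1 — hydraulic power (P = rho*g*Q*H):
  P = 1000 * 9.81 * 0.02671 * 36.85 = 9655.62 W
Step 2 — input power: P_in = P/eta = 9655.62 / 0.83 = 11630 W
Therefore the shaft input power required = 11630 W.


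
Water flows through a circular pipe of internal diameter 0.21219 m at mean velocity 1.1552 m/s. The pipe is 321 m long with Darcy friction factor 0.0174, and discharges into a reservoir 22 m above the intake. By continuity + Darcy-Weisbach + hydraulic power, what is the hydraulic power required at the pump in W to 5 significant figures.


Approach: apply continuity + Darcy-Weisbach + hydraulic power, Q = A*v; hf = f*(L/D)*(v^2/(2g)); H = static + hf; P = rho*g*Q*H.
Step 1 — flow rate (continuity, Q = A*v):
  A = pi*(0.21219/2)^2 = 0.03536224 m^2
  Q = 0.03536224 * 1.1552 = 0.04085045 m^3/s
Step 2 — friction head loss (Darcy-Weisbach):
  hf = 0.0174 * (321/0.21219) * (1.1552^2 / (2*9.81))
  hf = 1.790378 m
Step 3 — total head: H = 22 + 1.790378 = 23.79038 m
Step 4 — hydraulic power (P = rho*g*Q*H):
  P = 1000 * 9.81 * 0.04085045 * 23.79038 = 9533.8 W
Therefore the hydraulic power required at the pump = 9533.8 W.


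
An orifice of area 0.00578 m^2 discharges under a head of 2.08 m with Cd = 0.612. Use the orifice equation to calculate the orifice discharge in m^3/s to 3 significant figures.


Approach: apply the orifice equation, Q = Cd*A*sqrt(2*g*h).
Q = 0.612 * 0.00578 * sqrt(2*9.81*2.08) = 0.0226 m^3/s
Therefore the orifice discharge = 0.0226 m^3/s.


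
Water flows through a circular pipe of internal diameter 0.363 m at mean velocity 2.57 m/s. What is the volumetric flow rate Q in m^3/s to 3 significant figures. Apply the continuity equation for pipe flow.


Approach: apply the continuity equation for pipe flow, Q = A * v with A = pi*(D/2)^2.
A = pi*(0.363/2)^2 = 0.10349 m^2
Q = 0.10349 * 2.57 = 0.266 m^3/s
Therefore the volumetric flow rate Q = 0.266 m^3/s.


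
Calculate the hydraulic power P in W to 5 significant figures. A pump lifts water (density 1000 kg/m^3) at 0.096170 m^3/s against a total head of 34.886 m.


Approach: apply the hydraulic power relation, P = rho*g*Q*H.
P = 1000 * 9.81 * 0.096170 * 34.886 = 32912 W
Therefore the hydraulic power P = 32912 W.


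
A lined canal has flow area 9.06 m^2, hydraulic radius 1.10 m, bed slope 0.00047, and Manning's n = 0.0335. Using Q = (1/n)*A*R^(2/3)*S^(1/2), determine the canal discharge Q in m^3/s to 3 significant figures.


Q = (1/0.0335) * 9.06 * 1.10^(2/3) * 0.00047^(1/2) = 6.25 m^3/s
Therefore the canal discharge Q = 6.25 m^3/s.


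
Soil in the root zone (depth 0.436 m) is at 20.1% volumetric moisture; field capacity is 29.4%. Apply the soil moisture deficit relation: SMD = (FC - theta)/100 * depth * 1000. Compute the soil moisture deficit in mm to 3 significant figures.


SMD = (29.4 - 20.1)/100 * 0.436 * 1000 = 40.5 mm
Therefore the soil moisture deficit = 40.5 mm.


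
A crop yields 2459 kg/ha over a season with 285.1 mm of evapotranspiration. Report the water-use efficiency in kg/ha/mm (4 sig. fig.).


Approach: apply the water-use efficiency ratio, WUE = yield/ET.
WUE = 2459 / 285.1 = 8.625 kg/ha/mm
Therefore the water-use efficiency = 8.625 kg/ha/mm.


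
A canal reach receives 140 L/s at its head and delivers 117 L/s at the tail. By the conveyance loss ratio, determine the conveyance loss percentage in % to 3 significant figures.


Approach: apply the conveyance loss ratio, loss% = ((Q_head - Q_tail)/Q_head)*100.
loss = ((140 - 117)/140)*100 = 16.4 %
Therefore the conveyance loss percentage = 16.4 %.


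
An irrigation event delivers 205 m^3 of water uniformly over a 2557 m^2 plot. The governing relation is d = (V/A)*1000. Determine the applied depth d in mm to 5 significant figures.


d = (205 / 2557) * 1000 = 80.172 mm
Therefore the applied depth d = 80.172 mm.


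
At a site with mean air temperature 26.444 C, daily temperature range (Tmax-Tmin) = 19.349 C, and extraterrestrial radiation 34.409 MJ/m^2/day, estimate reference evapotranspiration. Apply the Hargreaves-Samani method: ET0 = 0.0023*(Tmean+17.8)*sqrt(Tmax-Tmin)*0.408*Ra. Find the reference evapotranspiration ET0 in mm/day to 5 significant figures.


ET0 = 0.0023*(26.444+17.8)*sqrt(19.349)*0.408*34.409 = 6.2841 mm/day
Therefore the reference evapotranspiration ET0 = 6.2841 mm/day.


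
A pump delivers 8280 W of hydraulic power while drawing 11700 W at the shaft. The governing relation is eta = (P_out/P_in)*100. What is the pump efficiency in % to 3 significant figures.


eta = (8280 / 11700) * 100 = 70.8 %
Therefore the pump efficiency = 70.8 %.


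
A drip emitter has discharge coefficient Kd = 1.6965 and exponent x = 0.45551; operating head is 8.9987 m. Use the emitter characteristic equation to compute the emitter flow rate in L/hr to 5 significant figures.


Approach: apply the emitter characteristic equation, q = Kd * h^x.
q = 1.6965 * 8.9987^0.45551 = 4.6152 L/hr
Therefore the emitter flow rate = 4.6152 L/hr.


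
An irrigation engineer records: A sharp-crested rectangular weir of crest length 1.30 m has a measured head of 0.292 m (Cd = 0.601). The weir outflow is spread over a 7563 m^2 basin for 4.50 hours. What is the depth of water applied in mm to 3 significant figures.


Approach: apply the rectangular weir equation with a volume-to-depth conversion, Q = (2/3)*Cd*L*sqrt(2g)*H^1.5; d = Q*t/A * 1000.
Step 1 — weir discharge:
  Q = (2/3)*0.601*1.30*sqrt(2*9.81)*0.292^1.5 = 0.36404 m^3/s
Step 2 — volume: V = 0.36404 * 4.50*3600 = 5897.5 m^3
Step 3 — depth: d = V/A * 1000 = 5897.5/7563 * 1000 = 780 mm
Therefore the depth of water applied = 780 mm.


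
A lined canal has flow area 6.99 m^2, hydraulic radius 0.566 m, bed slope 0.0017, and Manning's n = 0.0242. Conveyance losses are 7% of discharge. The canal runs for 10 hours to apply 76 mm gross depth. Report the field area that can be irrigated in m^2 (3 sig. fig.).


Approach: apply Manning's equation with a conveyance and depth budget, Q = (1/n)*A*R^(2/3)*S^(1/2); Q_field = Q*(1-loss); Area = Q_field*t/(d/1000).
Step 1 — canal discharge (Manning's equation):
  Q = (1/0.0242) * 6.99 * 0.566^(2/3) * 0.0017^(1/2) = 8.1489 m^3/s
Step 2 — delivered flow: Q_field = 8.1489*(1 - 7/100) = 7.5784 m^3/s
Step 3 — volume delivered: V = 7.5784 * 10*3600 = 272820 m^3
Step 4 — area served: A = V / (depth/1000) = 272820 / 0.076 = 3590000 m^2
Therefore the field area that can be irrigated = 3590000 m^2.


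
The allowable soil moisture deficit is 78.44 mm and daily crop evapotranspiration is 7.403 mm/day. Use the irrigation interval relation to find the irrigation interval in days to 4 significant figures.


Approach: apply the irrigation interval relation, interval = SMD / ETc.
interval = 78.44 / 7.403 = 10.60 days
Therefore the irrigation interval = 10.60 days.


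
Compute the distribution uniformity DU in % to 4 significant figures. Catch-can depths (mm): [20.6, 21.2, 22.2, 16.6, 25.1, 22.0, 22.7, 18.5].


Approach: apply the low-quarter distribution uniformity, DU = (mean of lowest quarter of readings / overall mean)*100.
sorted lowest 2 of 8: [16.6, 18.5] -> mean = 17.5500 mm
overall mean = 21.1125 mm
DU = (17.5500/21.1125)*100 = 83.13 %
Therefore the distribution uniformity DU = 83.13 %.


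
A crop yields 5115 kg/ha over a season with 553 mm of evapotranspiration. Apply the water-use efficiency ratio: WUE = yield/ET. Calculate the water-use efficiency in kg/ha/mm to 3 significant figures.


WUE = 5115 / 553 = 9.25 kg/ha/mm
Therefore the water-use efficiency = 9.25 kg/ha/mm.


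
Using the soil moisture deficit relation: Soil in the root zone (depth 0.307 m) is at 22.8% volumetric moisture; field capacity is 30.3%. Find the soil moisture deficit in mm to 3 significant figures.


Approach: apply the soil moisture deficit relation, SMD = (FC - theta)/100 * depth * 1000.
SMD = (30.3 - 22.8)/100 * 0.307 * 1000 = 23.0 mm
Therefore the soil moisture deficit = 23.0 mm.


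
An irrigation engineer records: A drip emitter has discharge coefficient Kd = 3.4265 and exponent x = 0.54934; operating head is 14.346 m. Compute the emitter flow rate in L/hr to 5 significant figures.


Approach: apply the emitter characteristic equation, q = Kd * h^x.
q = 3.4265 * 14.346^0.54934 = 14.801 L/hr
Therefore the emitter flow rate = 14.801 L/hr.


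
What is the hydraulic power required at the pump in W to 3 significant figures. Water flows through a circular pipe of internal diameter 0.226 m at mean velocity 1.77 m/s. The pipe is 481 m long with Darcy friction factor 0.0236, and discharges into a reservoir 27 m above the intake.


Approach: apply continuity + Darcy-Weisbach + hydraulic power, Q = A*v; hf = f*(L/D)*(v^2/(2g)); H = static + hf; P = rho*g*Q*H.
Step 1 — flow rate (continuity, Q = A*v):
  A = pi*(0.226/2)^2 = 0.040115 m^2
  Q = 0.040115 * 1.77 = 0.071004 m^3/s
Step 2 — friction head loss (Darcy-Weisbach):
  hf = 0.0236 * (481/0.226) * (1.77^2 / (2*9.81))
  hf = 8.0204 m
Step 3 — total head: H = 27 + 8.0204 = 35.020 m
Step 4 — hydraulic power (P = rho*g*Q*H):
  P = 1000 * 9.81 * 0.071004 * 35.020 = 24400 W
Therefore the hydraulic power required at the pump = 24400 W.


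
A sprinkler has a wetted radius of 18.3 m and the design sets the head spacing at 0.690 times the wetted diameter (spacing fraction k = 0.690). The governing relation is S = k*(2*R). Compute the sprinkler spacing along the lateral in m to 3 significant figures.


S = 0.690 * (2 * 18.3) = 25.3 m
Therefore the sprinkler spacing along the lateral = 25.3 m.


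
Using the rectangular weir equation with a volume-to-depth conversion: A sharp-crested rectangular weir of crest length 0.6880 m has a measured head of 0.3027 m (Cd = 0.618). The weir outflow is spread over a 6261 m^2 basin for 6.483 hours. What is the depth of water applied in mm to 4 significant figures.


Approach: apply the rectangular weir equation with a volume-to-depth conversion, Q = (2/3)*Cd*L*sqrt(2g)*H^1.5; d = Q*t/A * 1000.
Step 1 — weir discharge:
  Q = (2/3)*0.618*0.6880*sqrt(2*9.81)*0.3027^1.5 = 0.209100 m^3/s
Step 2 — volume: V = 0.209100 * 6.483*3600 = 4880.14 m^3
Step 3 — depth: d = V/A * 1000 = 4880.14/6261 * 1000 = 779.5 mm
Therefore the depth of water applied = 779.5 mm.


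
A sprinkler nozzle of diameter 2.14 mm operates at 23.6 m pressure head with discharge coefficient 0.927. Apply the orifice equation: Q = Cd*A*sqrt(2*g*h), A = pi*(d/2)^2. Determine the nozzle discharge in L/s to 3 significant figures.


A = pi*(2.14e-3/2)^2 = 3.5968e-06 m^2
Q = 0.927 * 3.5968e-06 * sqrt(2*9.81*23.6) * 1000 = 0.0717 L/s
Therefore the nozzle discharge = 0.0717 L/s.


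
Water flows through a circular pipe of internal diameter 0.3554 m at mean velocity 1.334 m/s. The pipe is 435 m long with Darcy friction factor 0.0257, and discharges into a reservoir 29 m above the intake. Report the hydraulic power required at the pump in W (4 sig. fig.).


Approach: apply continuity + Darcy-Weisbach + hydraulic power, Q = A*v; hf = f*(L/D)*(v^2/(2g)); H = static + hf; P = rho*g*Q*H.
Step 1 — flow rate (continuity, Q = A*v):
  A = pi*(0.3554/2)^2 = 0.0992030 m^2
  Q = 0.0992030 * 1.334 = 0.132337 m^3/s
Step 2 — friction head loss (Darcy-Weisbach):
  hf = 0.0257 * (435/0.3554) * (1.334^2 / (2*9.81))
  hf = 2.85310 m
Step 3 — total head: H = 29 + 2.85310 = 31.8531 m
Step 4 — hydraulic power (P = rho*g*Q*H):
  P = 1000 * 9.81 * 0.132337 * 31.8531 = 41350 W
Therefore the hydraulic power required at the pump = 41350 W.


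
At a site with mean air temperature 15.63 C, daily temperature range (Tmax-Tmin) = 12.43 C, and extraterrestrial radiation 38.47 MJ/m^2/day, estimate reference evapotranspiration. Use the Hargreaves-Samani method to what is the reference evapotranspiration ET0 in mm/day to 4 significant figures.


Approach: apply the Hargreaves-Samani method, ET0 = 0.0023*(Tmean+17.8)*sqrt(Tmax-Tmin)*0.408*Ra.
ET0 = 0.0023*(15.63+17.8)*sqrt(12.43)*0.408*38.47 = 4.255 mm/day
Therefore the reference evapotranspiration ET0 = 4.255 mm/day.


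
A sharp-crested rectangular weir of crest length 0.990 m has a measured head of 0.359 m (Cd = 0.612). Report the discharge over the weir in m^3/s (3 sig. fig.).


Approach: apply the rectangular weir equation, Q = (2/3)*Cd*L*sqrt(2g)*H^1.5.
Q = (2/3)*0.612*0.990*sqrt(2*9.81)*0.359^1.5 = 0.385 m^3/s
Therefore the discharge over the weir = 0.385 m^3/s.


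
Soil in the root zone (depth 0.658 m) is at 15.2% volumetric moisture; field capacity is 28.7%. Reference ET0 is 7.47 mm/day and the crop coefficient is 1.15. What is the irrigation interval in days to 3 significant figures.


Approach: apply soil-water budget scheduling, SMD = (FC-theta)/100*depth*1000; ETc = ET0*Kc; interval = SMD/ETc.
Step 1 — soil moisture deficit:
  SMD = (28.7 - 15.2)/100 * 0.658 * 1000 = 88.830 mm
Step 2 — daily crop ET (ETc = ET0*Kc):
  ETc = 7.47 * 1.15 = 8.5905 mm/day
Step 3 — irrigation interval (SMD/ETc):
  interval = 88.830 / 8.5905 = 10.3 days
Therefore the irrigation interval = 10.3 days.


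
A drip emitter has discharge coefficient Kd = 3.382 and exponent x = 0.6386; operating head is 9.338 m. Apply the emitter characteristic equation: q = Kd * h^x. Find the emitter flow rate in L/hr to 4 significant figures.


q = 3.382 * 9.338^0.6386 = 14.09 L/hr
Therefore the emitter flow rate = 14.09 L/hr.


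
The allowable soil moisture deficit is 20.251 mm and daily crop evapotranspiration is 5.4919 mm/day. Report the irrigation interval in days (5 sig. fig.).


Approach: apply the irrigation interval relation, interval = SMD / ETc.
interval = 20.251 / 5.4919 = 3.6874 days
Therefore the irrigation interval = 3.6874 days.


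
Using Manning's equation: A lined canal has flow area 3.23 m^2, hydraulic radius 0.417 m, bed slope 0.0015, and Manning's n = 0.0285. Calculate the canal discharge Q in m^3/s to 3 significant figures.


Approach: apply Manning's equation, Q = (1/n)*A*R^(2/3)*S^(1/2).
Q = (1/0.0285) * 3.23 * 0.417^(2/3) * 0.0015^(1/2) = 2.45 m^3/s
Therefore the canal discharge Q = 2.45 m^3/s.


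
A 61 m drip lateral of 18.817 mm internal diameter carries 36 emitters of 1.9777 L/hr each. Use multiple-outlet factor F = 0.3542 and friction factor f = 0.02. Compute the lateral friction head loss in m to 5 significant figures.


Approach: apply Darcy-Weisbach with the multiple-outlet F-factor, Q = n*q/(3600*1000) m^3/s; v = Q/A; hf = F*f*(L/D)*(v^2/(2g)).
Q = 36*1.9777/(3600*1000) = 1.977700e-05 m^3/s
A = pi*(18.817e-3/2)^2 = 2.780934e-04 m^2, so v = Q/A = 0.07111640 m/s
hf = 0.3542*0.02*(61/0.018817)*(0.07111640^2/(2*9.81)) = 0.0059197 m
Therefore the lateral friction head loss = 0.0059197 m.


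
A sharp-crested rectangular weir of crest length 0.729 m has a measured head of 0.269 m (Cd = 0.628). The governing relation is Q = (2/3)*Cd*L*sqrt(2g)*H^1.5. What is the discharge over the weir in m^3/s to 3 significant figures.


Q = (2/3)*0.628*0.729*sqrt(2*9.81)*0.269^1.5 = 0.189 m^3/s
Therefore the discharge over the weir = 0.189 m^3/s.


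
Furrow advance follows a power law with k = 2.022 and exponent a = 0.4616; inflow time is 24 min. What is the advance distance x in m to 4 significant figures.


Approach: apply the power-law advance function, x = k*t^a.
x = 2.022 * 24^0.4616 = 8.768 m
Therefore the advance distance x = 8.768 m.


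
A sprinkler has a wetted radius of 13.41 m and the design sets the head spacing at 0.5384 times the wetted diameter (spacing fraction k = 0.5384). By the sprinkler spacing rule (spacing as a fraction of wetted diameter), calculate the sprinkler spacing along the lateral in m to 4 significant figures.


Approach: apply the sprinkler spacing rule (spacing as a fraction of wetted diameter), S = k*(2*R).
S = 0.5384 * (2 * 13.41) = 14.44 m
Therefore the sprinkler spacing along the lateral = 14.44 m.


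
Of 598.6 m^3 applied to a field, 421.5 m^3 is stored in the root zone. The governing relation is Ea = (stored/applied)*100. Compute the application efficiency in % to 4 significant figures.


Ea = (421.5/598.6)*100 = 70.41 %
Therefore the application efficiency = 70.41 %.


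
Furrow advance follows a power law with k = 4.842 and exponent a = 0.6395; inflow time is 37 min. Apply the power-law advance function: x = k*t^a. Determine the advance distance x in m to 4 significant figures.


x = 4.842 * 37^0.6395 = 48.74 m
Therefore the advance distance x = 48.74 m.


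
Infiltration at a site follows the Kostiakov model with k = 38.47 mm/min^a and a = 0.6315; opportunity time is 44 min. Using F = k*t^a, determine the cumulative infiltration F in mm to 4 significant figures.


F = 38.47 * 44^0.6315 = 419.7 mm
Therefore the cumulative infiltration F = 419.7 mm.


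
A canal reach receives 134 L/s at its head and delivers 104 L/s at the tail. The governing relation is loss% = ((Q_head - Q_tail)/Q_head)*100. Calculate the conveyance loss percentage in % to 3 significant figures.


loss = ((134 - 104)/134)*100 = 22.4 %
Therefore the conveyance loss percentage = 22.4 %.


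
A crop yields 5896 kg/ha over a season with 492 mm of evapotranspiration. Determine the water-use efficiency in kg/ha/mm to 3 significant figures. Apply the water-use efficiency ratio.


Approach: apply the water-use efficiency ratio, WUE = yield/ET.
WUE = 5896 / 492 = 12.0 kg/ha/mm
Therefore the water-use efficiency = 12.0 kg/ha/mm.


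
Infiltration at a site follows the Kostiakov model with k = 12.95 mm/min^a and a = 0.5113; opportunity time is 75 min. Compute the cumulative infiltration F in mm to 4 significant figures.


Approach: apply the Kostiakov infiltration equation, F = k*t^a.
F = 12.95 * 75^0.5113 = 117.8 mm
Therefore the cumulative infiltration F = 117.8 mm.


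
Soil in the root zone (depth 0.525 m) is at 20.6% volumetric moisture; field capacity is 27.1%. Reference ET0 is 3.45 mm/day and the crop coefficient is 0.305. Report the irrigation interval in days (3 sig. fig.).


Approach: apply soil-water budget scheduling, SMD = (FC-theta)/100*depth*1000; ETc = ET0*Kc; interval = SMD/ETc.
Step 1 — soil moisture deficit:
  SMD = (27.1 - 20.6)/100 * 0.525 * 1000 = 34.125 mm
Step 2 — daily crop ET (ETc = ET0*Kc):
  ETc = 3.45 * 0.305 = 1.0523 mm/day
Step 3 — irrigation interval (SMD/ETc):
  interval = 34.125 / 1.0523 = 32.4 days
Therefore the irrigation interval = 32.4 days.


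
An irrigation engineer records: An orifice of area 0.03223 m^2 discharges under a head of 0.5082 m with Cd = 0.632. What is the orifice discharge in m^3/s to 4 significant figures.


Approach: apply the orifice equation, Q = Cd*A*sqrt(2*g*h).
Q = 0.632 * 0.03223 * sqrt(2*9.81*0.5082) = 0.06432 m^3/s
Therefore the orifice discharge = 0.06432 m^3/s.


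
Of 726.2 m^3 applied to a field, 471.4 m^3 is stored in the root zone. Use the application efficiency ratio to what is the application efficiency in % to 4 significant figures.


Approach: apply the application efficiency ratio, Ea = (stored/applied)*100.
Ea = (471.4/726.2)*100 = 64.91 %
Therefore the application efficiency = 64.91 %.


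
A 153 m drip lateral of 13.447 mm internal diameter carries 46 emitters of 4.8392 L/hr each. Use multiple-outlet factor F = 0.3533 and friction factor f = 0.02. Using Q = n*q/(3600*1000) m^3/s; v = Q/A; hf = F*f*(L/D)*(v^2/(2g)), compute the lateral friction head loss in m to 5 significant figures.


Q = 46*4.8392/(3600*1000) = 6.183422e-05 m^3/s
A = pi*(13.447e-3/2)^2 = 1.420171e-04 m^2, so v = Q/A = 0.4353998 m/s
hf = 0.3533*0.02*(153/0.013447)*(0.4353998^2/(2*9.81)) = 0.77681 m
Therefore the lateral friction head loss = 0.77681 m.


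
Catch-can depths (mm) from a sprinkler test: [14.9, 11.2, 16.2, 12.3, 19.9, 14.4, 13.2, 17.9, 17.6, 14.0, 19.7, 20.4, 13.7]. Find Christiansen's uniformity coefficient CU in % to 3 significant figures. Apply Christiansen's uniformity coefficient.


Approach: apply Christiansen's uniformity coefficient, CU = (1 - mean_abs_deviation/mean)*100.
mean = 15.800 mm
mean |d_i - mean| = 2.6000 mm
CU = (1 - 2.6000/15.800)*100 = 83.5 %
Therefore Christiansen's uniformity coefficient CU = 83.5 %.


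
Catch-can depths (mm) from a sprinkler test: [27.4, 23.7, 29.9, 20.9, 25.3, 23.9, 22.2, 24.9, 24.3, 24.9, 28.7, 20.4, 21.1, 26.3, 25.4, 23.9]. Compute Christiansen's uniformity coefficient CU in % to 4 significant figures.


Approach: apply Christiansen's uniformity coefficient, CU = (1 - mean_abs_deviation/mean)*100.
mean = 24.5750 mm
mean |d_i - mean| = 2.02500 mm
CU = (1 - 2.02500/24.5750)*100 = 91.76 %
Therefore Christiansen's uniformity coefficient CU = 91.76 %.


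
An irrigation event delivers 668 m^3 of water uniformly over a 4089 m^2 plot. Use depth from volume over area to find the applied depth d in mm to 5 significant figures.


Approach: apply depth from volume over area, d = (V/A)*1000.
d = (668 / 4089) * 1000 = 163.37 mm
Therefore the applied depth d = 163.37 mm.


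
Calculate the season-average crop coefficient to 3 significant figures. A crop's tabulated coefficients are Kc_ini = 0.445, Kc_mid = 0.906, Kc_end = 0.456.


Approach: apply a simple seasonal average, Kc_avg = (Kc_ini + Kc_mid + Kc_end)/3.
Kc_avg = (0.445 + 0.906 + 0.456)/3 = 0.602
Therefore the season-average crop coefficient = 0.602.


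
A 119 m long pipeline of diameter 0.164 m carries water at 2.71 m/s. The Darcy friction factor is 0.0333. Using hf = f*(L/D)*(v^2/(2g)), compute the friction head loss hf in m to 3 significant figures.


hf = 0.0333 * (119/0.164) * (2.71^2 / (2*9.81))
hf = 9.04 m
Therefore the friction head loss hf = 9.04 m.


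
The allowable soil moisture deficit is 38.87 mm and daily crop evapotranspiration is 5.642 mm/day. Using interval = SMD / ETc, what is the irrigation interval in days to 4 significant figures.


interval = 38.87 / 5.642 = 6.889 days
Therefore the irrigation interval = 6.889 days.


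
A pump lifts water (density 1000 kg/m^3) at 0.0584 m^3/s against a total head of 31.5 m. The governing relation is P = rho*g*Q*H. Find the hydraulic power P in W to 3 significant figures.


P = 1000 * 9.81 * 0.0584 * 31.5 = 18000 W
Therefore the hydraulic power P = 18000 W.


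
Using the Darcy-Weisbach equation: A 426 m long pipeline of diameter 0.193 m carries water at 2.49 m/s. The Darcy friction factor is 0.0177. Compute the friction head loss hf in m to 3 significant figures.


Approach: apply the Darcy-Weisbach equation, hf = f*(L/D)*(v^2/(2g)).
hf = 0.0177 * (426/0.193) * (2.49^2 / (2*9.81))
hf = 12.3 m
Therefore the friction head loss hf = 12.3 m.


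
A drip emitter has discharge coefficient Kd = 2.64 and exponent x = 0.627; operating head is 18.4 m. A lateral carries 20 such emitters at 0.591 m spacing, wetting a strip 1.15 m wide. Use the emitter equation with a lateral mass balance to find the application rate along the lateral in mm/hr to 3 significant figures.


Approach: apply the emitter equation with a lateral mass balance, q = Kd*h^x; Q = n*q; rate = Q/(n*spacing*width).
Step 1 — single emitter flow (q = Kd*h^x):
  q = 2.64 * 18.4^0.627 = 16.392 L/hr
Step 2 — total lateral flow: Q = 20 * 16.392 = 327.85 L/hr
Step 3 — wetted area: A = 20 * 0.591 * 1.15 = 13.593 m^2
Step 4 — application rate: Q/A = 327.85/13.593 = 24.1 mm/hr
Therefore the application rate along the lateral = 24.1 mm/hr.


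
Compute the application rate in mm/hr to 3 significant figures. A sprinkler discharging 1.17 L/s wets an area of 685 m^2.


Approach: apply the application rate relation, rate = (Q/A)*3600.
rate = (1.17 / 685) * 3600 = 6.15 mm/hr
Therefore the application rate = 6.15 mm/hr.


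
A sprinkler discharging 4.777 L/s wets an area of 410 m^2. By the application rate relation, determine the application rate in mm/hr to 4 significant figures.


Approach: apply the application rate relation, rate = (Q/A)*3600.
rate = (4.777 / 410) * 3600 = 41.94 mm/hr
Therefore the application rate = 41.94 mm/hr.


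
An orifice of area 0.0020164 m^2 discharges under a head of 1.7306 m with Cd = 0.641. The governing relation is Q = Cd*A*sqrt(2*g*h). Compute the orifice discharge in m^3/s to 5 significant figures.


Q = 0.641 * 0.0020164 * sqrt(2*9.81*1.7306) = 0.0075315 m^3/s
Therefore the orifice discharge = 0.0075315 m^3/s.


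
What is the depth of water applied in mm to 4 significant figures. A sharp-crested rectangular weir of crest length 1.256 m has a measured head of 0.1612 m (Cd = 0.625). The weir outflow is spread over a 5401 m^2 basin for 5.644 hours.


Approach: apply the rectangular weir equation with a volume-to-depth conversion, Q = (2/3)*Cd*L*sqrt(2g)*H^1.5; d = Q*t/A * 1000.
Step 1 — weir discharge:
  Q = (2/3)*0.625*1.256*sqrt(2*9.81)*0.1612^1.5 = 0.150029 m^3/s
Step 2 — volume: V = 0.150029 * 5.644*3600 = 3048.35 m^3
Step 3 — depth: d = V/A * 1000 = 3048.35/5401 * 1000 = 564.4 mm
Therefore the depth of water applied = 564.4 mm.


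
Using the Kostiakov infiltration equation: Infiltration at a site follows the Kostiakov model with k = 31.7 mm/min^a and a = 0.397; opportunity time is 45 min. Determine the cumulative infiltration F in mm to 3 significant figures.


Approach: apply the Kostiakov infiltration equation, F = k*t^a.
F = 31.7 * 45^0.397 = 144 mm
Therefore the cumulative infiltration F = 144 mm.


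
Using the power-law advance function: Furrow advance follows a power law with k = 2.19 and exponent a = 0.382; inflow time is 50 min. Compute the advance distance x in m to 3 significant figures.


Approach: apply the power-law advance function, x = k*t^a.
x = 2.19 * 50^0.382 = 9.76 m
Therefore the advance distance x = 9.76 m.


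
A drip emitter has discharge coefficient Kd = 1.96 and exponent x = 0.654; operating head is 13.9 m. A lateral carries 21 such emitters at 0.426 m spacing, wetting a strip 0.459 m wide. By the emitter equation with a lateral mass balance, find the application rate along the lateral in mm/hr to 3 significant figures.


Approach: apply the emitter equation with a lateral mass balance, q = Kd*h^x; Q = n*q; rate = Q/(n*spacing*width).
Step 1 — single emitter flow (q = Kd*h^x):
  q = 1.96 * 13.9^0.654 = 10.959 L/hr
Step 2 — total lateral flow: Q = 21 * 10.959 = 230.15 L/hr
Step 3 — wetted area: A = 21 * 0.426 * 0.459 = 4.1062 m^2
Step 4 — application rate: Q/A = 230.15/4.1062 = 56.0 mm/hr
Therefore the application rate along the lateral = 56.0 mm/hr.


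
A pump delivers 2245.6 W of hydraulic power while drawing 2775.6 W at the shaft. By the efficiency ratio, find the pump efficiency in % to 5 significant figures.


Approach: apply the efficiency ratio, eta = (P_out/P_in)*100.
eta = (2245.6 / 2775.6) * 100 = 80.905 %
Therefore the pump efficiency = 80.905 %.


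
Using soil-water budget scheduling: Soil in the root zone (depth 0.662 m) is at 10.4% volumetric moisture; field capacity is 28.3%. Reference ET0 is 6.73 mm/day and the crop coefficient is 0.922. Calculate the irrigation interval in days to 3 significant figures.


Approach: apply soil-water budget scheduling, SMD = (FC-theta)/100*depth*1000; ETc = ET0*Kc; interval = SMD/ETc.
Step 1 — soil moisture deficit:
  SMD = (28.3 - 10.4)/100 * 0.662 * 1000 = 118.50 mm
Step 2 — daily crop ET (ETc = ET0*Kc):
  ETc = 6.73 * 0.922 = 6.2051 mm/day
Step 3 — irrigation interval (SMD/ETc):
  interval = 118.50 / 6.2051 = 19.1 days
Therefore the irrigation interval = 19.1 days.


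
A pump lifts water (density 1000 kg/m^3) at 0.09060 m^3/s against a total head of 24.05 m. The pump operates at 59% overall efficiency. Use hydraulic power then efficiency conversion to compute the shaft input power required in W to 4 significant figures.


Approach: apply hydraulic power then efficiency conversion, P = rho*g*Q*H; P_in = P/eta.
Step 1 — hydraulic power (P = rho*g*Q*H):
  P = 1000 * 9.81 * 0.09060 * 24.05 = 21375.3 W
Step 2 — input power: P_in = P/eta = 21375.3 / 0.59 = 36230 W
Therefore the shaft input power required = 36230 W.


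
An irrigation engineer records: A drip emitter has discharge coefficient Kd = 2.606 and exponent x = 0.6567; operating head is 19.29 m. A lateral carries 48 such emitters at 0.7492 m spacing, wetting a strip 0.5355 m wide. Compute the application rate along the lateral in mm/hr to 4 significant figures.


Approach: apply the emitter equation with a lateral mass balance, q = Kd*h^x; Q = n*q; rate = Q/(n*spacing*width).
Step 1 — single emitter flow (q = Kd*h^x):
  q = 2.606 * 19.29^0.6567 = 18.1992 L/hr
Step 2 — total lateral flow: Q = 48 * 18.1992 = 873.561 L/hr
Step 3 — wetted area: A = 48 * 0.7492 * 0.5355 = 19.2574 m^2
Step 4 — application rate: Q/A = 873.561/19.2574 = 45.36 mm/hr
Therefore the application rate along the lateral = 45.36 mm/hr.


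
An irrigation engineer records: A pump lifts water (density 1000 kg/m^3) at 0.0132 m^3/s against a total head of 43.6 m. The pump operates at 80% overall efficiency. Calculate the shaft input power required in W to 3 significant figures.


Approach: apply hydraulic power then efficiency conversion, P = rho*g*Q*H; P_in = P/eta.
Step 1 — hydraulic power (P = rho*g*Q*H):
  P = 1000 * 9.81 * 0.0132 * 43.6 = 5645.9 W
Step 2 — input power: P_in = P/eta = 5645.9 / 0.8 = 7060 W
Therefore the shaft input power required = 7060 W.


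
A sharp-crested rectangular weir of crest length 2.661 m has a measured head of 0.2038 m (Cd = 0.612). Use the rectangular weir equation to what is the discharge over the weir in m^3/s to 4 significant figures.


Approach: apply the rectangular weir equation, Q = (2/3)*Cd*L*sqrt(2g)*H^1.5.
Q = (2/3)*0.612*2.661*sqrt(2*9.81)*0.2038^1.5 = 0.4424 m^3/s
Therefore the discharge over the weir = 0.4424 m^3/s.


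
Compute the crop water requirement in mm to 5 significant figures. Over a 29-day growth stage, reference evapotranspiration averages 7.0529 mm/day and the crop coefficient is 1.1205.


Approach: apply the crop water requirement relation, CWR = ET0 * Kc * days.
CWR = 7.0529 * 1.1205 * 29 = 229.18 mm
Therefore the crop water requirement = 229.18 mm.


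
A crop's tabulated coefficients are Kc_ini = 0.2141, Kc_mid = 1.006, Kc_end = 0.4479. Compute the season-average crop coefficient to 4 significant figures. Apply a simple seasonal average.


Approach: apply a simple seasonal average, Kc_avg = (Kc_ini + Kc_mid + Kc_end)/3.
Kc_avg = (0.2141 + 1.006 + 0.4479)/3 = 0.5560
Therefore the season-average crop coefficient = 0.5560.


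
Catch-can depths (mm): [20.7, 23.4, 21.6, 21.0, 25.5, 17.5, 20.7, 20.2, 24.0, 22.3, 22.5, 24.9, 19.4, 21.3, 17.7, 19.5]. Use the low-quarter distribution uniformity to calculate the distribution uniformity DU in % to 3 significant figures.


Approach: apply the low-quarter distribution uniformity, DU = (mean of lowest quarter of readings / overall mean)*100.
sorted lowest 4 of 16: [17.5, 17.7, 19.4, 19.5] -> mean = 18.525 mm
overall mean = 21.387 mm
DU = (18.525/21.387)*100 = 86.6 %
Therefore the distribution uniformity DU = 86.6 %.


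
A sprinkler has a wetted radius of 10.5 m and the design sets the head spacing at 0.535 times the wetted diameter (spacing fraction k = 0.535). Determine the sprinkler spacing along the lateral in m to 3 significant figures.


Approach: apply the sprinkler spacing rule (spacing as a fraction of wetted diameter), S = k*(2*R).
S = 0.535 * (2 * 10.5) = 11.2 m
Therefore the sprinkler spacing along the lateral = 11.2 m.


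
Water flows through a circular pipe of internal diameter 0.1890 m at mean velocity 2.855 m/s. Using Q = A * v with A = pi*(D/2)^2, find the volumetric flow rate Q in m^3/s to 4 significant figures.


A = pi*(0.1890/2)^2 = 0.0280552 m^2
Q = 0.0280552 * 2.855 = 0.08010 m^3/s
Therefore the volumetric flow rate Q = 0.08010 m^3/s.


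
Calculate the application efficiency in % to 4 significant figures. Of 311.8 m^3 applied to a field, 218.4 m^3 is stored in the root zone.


Approach: apply the application efficiency ratio, Ea = (stored/applied)*100.
Ea = (218.4/311.8)*100 = 70.04 %
Therefore the application efficiency = 70.04 %.


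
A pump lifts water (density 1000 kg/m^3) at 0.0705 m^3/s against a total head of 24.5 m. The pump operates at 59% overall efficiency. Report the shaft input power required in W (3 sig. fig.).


Approach: apply hydraulic power then efficiency conversion, P = rho*g*Q*H; P_in = P/eta.
Step 1 — hydraulic power (P = rho*g*Q*H):
  P = 1000 * 9.81 * 0.0705 * 24.5 = 16944 W
Step 2 — input power: P_in = P/eta = 16944 / 0.59 = 28700 W
Therefore the shaft input power required = 28700 W.


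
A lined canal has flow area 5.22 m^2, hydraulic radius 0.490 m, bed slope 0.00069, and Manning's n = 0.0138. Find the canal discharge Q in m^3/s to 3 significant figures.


Approach: apply Manning's equation, Q = (1/n)*A*R^(2/3)*S^(1/2).
Q = (1/0.0138) * 5.22 * 0.490^(2/3) * 0.00069^(1/2) = 6.18 m^3/s
Therefore the canal discharge Q = 6.18 m^3/s.


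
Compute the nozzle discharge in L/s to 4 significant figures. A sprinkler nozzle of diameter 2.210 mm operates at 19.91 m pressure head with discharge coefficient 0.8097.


Approach: apply the orifice equation, Q = Cd*A*sqrt(2*g*h), A = pi*(d/2)^2.
A = pi*(2.210e-3/2)^2 = 3.83596e-06 m^2
Q = 0.8097 * 3.83596e-06 * sqrt(2*9.81*19.91) * 1000 = 0.06139 L/s
Therefore the nozzle discharge = 0.06139 L/s.


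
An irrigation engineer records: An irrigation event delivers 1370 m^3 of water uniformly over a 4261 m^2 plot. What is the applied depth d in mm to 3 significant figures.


Approach: apply depth from volume over area, d = (V/A)*1000.
d = (1370 / 4261) * 1000 = 322 mm
Therefore the applied depth d = 322 mm.


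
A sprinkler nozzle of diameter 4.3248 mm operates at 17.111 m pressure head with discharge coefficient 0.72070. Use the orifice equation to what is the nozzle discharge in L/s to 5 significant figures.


Approach: apply the orifice equation, Q = Cd*A*sqrt(2*g*h), A = pi*(d/2)^2.
A = pi*(4.3248e-3/2)^2 = 1.469000e-05 m^2
Q = 0.72070 * 1.469000e-05 * sqrt(2*9.81*17.111) * 1000 = 0.19398 L/s
Therefore the nozzle discharge = 0.19398 L/s.


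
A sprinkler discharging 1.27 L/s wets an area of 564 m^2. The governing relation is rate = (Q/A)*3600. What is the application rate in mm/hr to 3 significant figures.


rate = (1.27 / 564) * 3600 = 8.11 mm/hr
Therefore the application rate = 8.11 mm/hr.
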